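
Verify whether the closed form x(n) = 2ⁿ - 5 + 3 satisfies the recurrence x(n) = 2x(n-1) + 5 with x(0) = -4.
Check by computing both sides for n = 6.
From the recurrence with x(0) = -4:
  x(0) = -4, x(1) = -3, x(2) = -1, x(3) = 3, x(4) = 11, x(5) = 27, x(6) = 59
  so the recurrence gives x(6) = 59.
From the proposed closed form x(n) = 2ⁿ - 5 + 3:
  x(6) = 62.
The recurrence gives 59 but the closed form gives 62, so the closed form does not satisfy the recurrence.

No, the closed form is incorrect.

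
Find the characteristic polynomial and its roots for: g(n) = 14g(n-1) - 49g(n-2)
Substitute g(n) = rⁿ and divide through by rⁿ⁻²: r² - 14r + 49 = 0
Factor: (r - 7)² = 0, so r = 7 (double root).
General solution: g(n) = (A + Bn)·7ⁿ

Characteristic: r² - 14r + 49 = 0, Roots: r = 7 (double root)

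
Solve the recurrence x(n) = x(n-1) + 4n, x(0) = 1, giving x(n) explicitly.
Recurrence: x(n) = x(n-1) + 4n, initial: x(0) = 1.
Telescoping: x(n) = x(0) + 4·Σᵢ₌₁ⁿ i = 1 + 4·n(n+1)/2.

x(n) = 4·n(n+1)/2 + 1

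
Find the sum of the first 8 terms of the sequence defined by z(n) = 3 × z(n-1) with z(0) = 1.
Computing the sequence terms: 1, 3, 9, 27, 81, 243, 729, 2187
Adding these values together:

3280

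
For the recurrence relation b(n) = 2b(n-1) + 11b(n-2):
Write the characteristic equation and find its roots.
Substitute b(n) = rⁿ and divide through by rⁿ⁻²: r² - 2r - 11 = 0
Discriminant: 2² + 4·11 = 48, not a perfect square, so by the quadratic formula r = (2 ± √48)/2.
General solution: b(n) = A·r₁ⁿ + B·r₂ⁿ where r₁,r₂ = (2 ± √48)/2

Characteristic: r² - 2r - 11 = 0, Roots: r = (2 ± √48)/2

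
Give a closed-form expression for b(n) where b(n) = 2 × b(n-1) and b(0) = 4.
Recurrence: b(n) = 2 × b(n-1), initial: b(0) = 4.
Each term is 2 times the previous, so this is geometric with ratio 2. After n steps: b(n) = b(0)·2ⁿ = 4·2ⁿ.

b(n) = 4·2ⁿ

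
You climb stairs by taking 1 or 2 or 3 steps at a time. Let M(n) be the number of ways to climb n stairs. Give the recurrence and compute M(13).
Condition on the size of the last step (1 to 3): before it there were n-1, …, n-3 stairs climbed, and these cases are disjoint, so M(n) = M(n-1) + M(n-2) + M(n-3) (order-3 linear recurrence).
Initial conditions by direct count (compositions of i into parts ≤ 3): M(1) = 1; M(2) = 2; M(3) = 4.
Iterating the recurrence: M(4) = 7, M(5) = 13, M(6) = 24, M(7) = 44, M(8) = 81, M(9) = 149, M(10) = 274, M(11) = 504, M(12) = 927, M(13) = 1705.

M(n) = M(n-1) + M(n-2) + M(n-3), M(1) = 1, M(2) = 2, M(3) = 4; M(13) = 1705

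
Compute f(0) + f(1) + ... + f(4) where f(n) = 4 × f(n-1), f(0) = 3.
Computing the sequence terms: 3, 12, 48, 192, 768
Adding these values together:

1023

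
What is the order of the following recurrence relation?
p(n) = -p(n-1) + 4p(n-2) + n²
The order is the largest lag k for which p(n-k) appears. Here the deepest term is p(n-2) (the n² term is non-homogeneous and does not affect the order), so the order is 2.

Order 2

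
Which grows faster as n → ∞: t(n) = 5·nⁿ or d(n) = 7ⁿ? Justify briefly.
Comparing growth rates:
Growth-rate hierarchy: log n ≺ any polynomial ≺ any exponential cⁿ (c>1) ≺ n! ≺ nⁿ.
super-exponential nⁿ dominates exponential base 7 asymptotically.

t(n) grows faster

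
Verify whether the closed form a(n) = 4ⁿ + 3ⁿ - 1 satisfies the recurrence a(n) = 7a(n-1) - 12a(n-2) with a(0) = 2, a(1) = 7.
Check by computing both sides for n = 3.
From the recurrence with a(0) = 2, a(1) = 7:
  a(0) = 2, a(1) = 7, a(2) = 25, a(3) = 91
  so the recurrence gives a(3) = 91.
From the proposed closed form a(n) = 4ⁿ + 3ⁿ - 1:
  a(3) = 90.
The recurrence gives 91 but the closed form gives 90, so the closed form does not satisfy the recurrence.

No, the closed form is incorrect.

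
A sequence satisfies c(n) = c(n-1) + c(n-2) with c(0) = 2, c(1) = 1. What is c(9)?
Computing the sequence terms:
2, 1, 3, 4, 7, 11, 18, 29, 47, 76

76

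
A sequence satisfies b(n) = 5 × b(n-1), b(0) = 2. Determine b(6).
Computing step by step:
b(0) = 2
b(1) = 5 × 2 = 10
b(2) = 5 × 10 = 50
b(3) = 5 × 50 = 250
b(4) = 5 × 250 = 1250
b(5) = 5 × 1250 = 6250
b(6) = 5 × 6250 = 31250

31250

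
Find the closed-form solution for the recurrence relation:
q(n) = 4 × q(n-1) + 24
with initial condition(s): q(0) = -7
Recurrence: q(n) = 4 × q(n-1) + 24, initial: q(0) = -7.
Try q(n) = A·4ⁿ + C. Substituting: A·4ⁿ + C = 4(A·4ⁿ⁻¹ + C) + 24 = A·4ⁿ + 4C + 24, so C = 4C + 24, giving C = -8. Then q(0) = A - 8 = -7 gives A = 1.

q(n) = 4ⁿ - 8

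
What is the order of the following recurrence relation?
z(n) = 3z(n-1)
The order is the largest lag k for which z(n-k) appears. Here the deepest term is z(n-1), so the order is 1.

Order 1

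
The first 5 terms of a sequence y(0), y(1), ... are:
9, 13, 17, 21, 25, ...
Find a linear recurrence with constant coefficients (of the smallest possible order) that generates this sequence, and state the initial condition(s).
Look for the lowest-order linear relation among consecutive terms.
Observation: consecutive differences are constant (= 4).
Check at n=2: 1·13 + 4 = 17. ✓

y(n) = y(n-1) + 4, y(0) = 9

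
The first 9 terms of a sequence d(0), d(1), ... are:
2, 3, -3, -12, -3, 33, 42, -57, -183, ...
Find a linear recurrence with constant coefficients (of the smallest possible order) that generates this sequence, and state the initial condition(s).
Look for the lowest-order linear relation among consecutive terms.
Observation: d(n) - 1·d(n-1) - (-3)·d(n-2) = 0 holds for the shown terms, and no order-1 relation d(n) = α·d(n-1) + β fits.
Check at n=3: 1·-3 + (-3)·3 = -12. ✓

d(n) = d(n-1) - 3d(n-2), d(0) = 2, d(1) = 3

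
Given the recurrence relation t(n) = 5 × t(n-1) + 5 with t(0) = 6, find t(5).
Computing step by step:
t(0) = 6
t(1) = 5 × 6 + 5 = 35
t(2) = 5 × 35 + 5 = 180
t(3) = 5 × 180 + 5 = 905
t(4) = 5 × 905 + 5 = 4530
t(5) = 5 × 4530 + 5 = 22655

22655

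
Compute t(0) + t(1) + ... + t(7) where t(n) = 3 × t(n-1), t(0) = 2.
Computing the sequence terms: 2, 6, 18, 54, 162, 486, 1458, 4374
Adding these values together:

6560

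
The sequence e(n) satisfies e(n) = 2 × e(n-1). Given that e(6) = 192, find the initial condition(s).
In general e(n) = 2ⁿ · e(0). At n = 6: e(0) = e(6) / 2^6 = 192 / 64 = 3.

e(0) = 3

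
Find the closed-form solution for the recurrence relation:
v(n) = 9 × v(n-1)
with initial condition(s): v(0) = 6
Recurrence: v(n) = 9 × v(n-1), initial: v(0) = 6.
Each term is 9 times the previous, so this is geometric with ratio 9. After n steps: v(n) = v(0)·9ⁿ = 6·9ⁿ.

v(n) = 6·9ⁿ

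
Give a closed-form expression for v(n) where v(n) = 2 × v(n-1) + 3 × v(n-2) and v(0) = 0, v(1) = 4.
Recurrence: v(n) = 2 × v(n-1) + 3 × v(n-2), initial: v(0) = 0, v(1) = 4.
Characteristic equation: r² - 2r - 3 = 0, which factors as (r - 3)(r + 1) = 0, so r = 3, -1. General solution v(n) = A·3ⁿ + B·(-1)ⁿ. From v(0) = 0: A + B = 0. From v(1) = 4: 3A - 1B = 4. Solving gives A = 1, B = -1.

v(n) = 3ⁿ - (-1)ⁿ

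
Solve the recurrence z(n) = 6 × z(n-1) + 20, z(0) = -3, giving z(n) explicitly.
Recurrence: z(n) = 6 × z(n-1) + 20, initial: z(0) = -3.
Try z(n) = A·6ⁿ + C. Substituting: A·6ⁿ + C = 6(A·6ⁿ⁻¹ + C) + 20 = A·6ⁿ + 6C + 20, so C = 6C + 20, giving C = -4. Then z(0) = A - 4 = -3 gives A = 1.

z(n) = 6ⁿ - 4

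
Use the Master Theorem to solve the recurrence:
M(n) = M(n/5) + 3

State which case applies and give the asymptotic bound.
Master Theorem template: M(n) = a·M(n/b) + f(n).
Here: a=1, b=5, f(n)=3
Compute log_b(a) = log_5(1) = 0.
f(n) = 3 = Θ(1). Case 2: M(n) = Θ(log n).

Case 2: M(n) = Θ(log n)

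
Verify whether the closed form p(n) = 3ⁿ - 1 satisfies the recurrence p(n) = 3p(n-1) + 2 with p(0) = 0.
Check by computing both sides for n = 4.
From the recurrence with p(0) = 0:
  p(0) = 0, p(1) = 2, p(2) = 8, p(3) = 26, p(4) = 80
  so the recurrence gives p(4) = 80.
From the proposed closed form p(n) = 3ⁿ - 1:
  p(4) = 80.
Both sides give 80 at n = 4, and the initial condition(s) match, so the closed form is consistent.

Yes, the closed form is correct.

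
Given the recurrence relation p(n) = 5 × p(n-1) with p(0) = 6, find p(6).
Computing step by step:
p(0) = 6
p(1) = 5 × 6 = 30
p(2) = 5 × 30 = 150
p(3) = 5 × 150 = 750
p(4) = 5 × 750 = 3750
p(5) = 5 × 3750 = 18750
p(6) = 5 × 18750 = 93750

93750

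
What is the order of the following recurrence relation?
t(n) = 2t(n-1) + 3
The order is the largest lag k for which t(n-k) appears. Here the deepest term is t(n-1) (the 3 term is non-homogeneous and does not affect the order), so the order is 1.

Order 1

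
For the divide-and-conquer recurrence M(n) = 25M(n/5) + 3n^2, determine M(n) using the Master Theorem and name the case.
Master Theorem template: M(n) = a·M(n/b) + f(n).
Here: a=25, b=5, f(n)=3n^2
Compute log_b(a) = log_5(25) = 2.
f(n) = 3n^2 = Θ(n^2). Case 2: M(n) = Θ(n^2 log n).

Case 2: M(n) = Θ(n^2 log n)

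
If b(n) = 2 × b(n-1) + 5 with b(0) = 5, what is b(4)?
Computing step by step:
b(0) = 5
b(1) = 2 × 5 + 5 = 15
b(2) = 2 × 15 + 5 = 35
b(3) = 2 × 35 + 5 = 75
b(4) = 2 × 75 + 5 = 155

155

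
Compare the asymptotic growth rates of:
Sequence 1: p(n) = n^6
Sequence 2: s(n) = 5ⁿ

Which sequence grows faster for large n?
Comparing growth rates:
Growth-rate hierarchy: log n ≺ any polynomial ≺ any exponential cⁿ (c>1) ≺ n! ≺ nⁿ.
exponential base 5 dominates polynomial degree 6 asymptotically.

s(n) grows faster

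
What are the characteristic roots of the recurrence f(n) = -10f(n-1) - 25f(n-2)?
Substitute f(n) = rⁿ and divide through by rⁿ⁻²: r² + 10r + 25 = 0
Factor: (r + 5)² = 0, so r = -5 (double root).
General solution: f(n) = (A + Bn)·(-5)ⁿ

Characteristic: r² + 10r + 25 = 0, Roots: r = -5 (double root)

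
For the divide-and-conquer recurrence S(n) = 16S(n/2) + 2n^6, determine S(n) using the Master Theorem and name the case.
Master Theorem template: S(n) = a·S(n/b) + f(n).
Here: a=16, b=2, f(n)=2n^6
Compute log_b(a) = log_2(16) = 4.
f(n) = 2n^6 = Ω(n^(4+ε)) with ε = 2, and the regularity condition holds (a·f(n/b) = (a/b^6)·f(n) with a/b^6 = 2^-2 < 1). Case 3: S(n) = Θ(f(n)) = Θ(n^6).

Case 3: S(n) = Θ(n^6)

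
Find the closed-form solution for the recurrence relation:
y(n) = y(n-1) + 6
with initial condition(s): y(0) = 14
Recurrence: y(n) = y(n-1) + 6, initial: y(0) = 14.
Each step adds 6, so y(n) = y(0) + 6n = 6n + 14.

y(n) = 6n + 14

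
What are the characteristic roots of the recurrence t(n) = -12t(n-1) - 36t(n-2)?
Substitute t(n) = rⁿ and divide through by rⁿ⁻²: r² + 12r + 36 = 0
Factor: (r + 6)² = 0, so r = -6 (double root).
General solution: t(n) = (A + Bn)·(-6)ⁿ

Characteristic: r² + 12r + 36 = 0, Roots: r = -6 (double root)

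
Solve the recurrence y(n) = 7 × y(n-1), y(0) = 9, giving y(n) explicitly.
Recurrence: y(n) = 7 × y(n-1), initial: y(0) = 9.
Each term is 7 times the previous, so this is geometric with ratio 7. After n steps: y(n) = y(0)·7ⁿ = 9·7ⁿ.

y(n) = 9·7ⁿ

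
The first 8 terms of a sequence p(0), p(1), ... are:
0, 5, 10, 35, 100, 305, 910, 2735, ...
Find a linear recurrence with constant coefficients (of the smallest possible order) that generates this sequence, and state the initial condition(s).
Look for the lowest-order linear relation among consecutive terms.
Observation: p(n) - 2·p(n-1) - (3)·p(n-2) = 0 holds for the shown terms, and no order-1 relation p(n) = α·p(n-1) + β fits.
Check at n=3: 2·10 + (3)·5 = 35. ✓

p(n) = 2p(n-1) + 3p(n-2), p(0) = 0, p(1) = 5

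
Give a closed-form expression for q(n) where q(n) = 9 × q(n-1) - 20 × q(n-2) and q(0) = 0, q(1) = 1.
Recurrence: q(n) = 9 × q(n-1) - 20 × q(n-2), initial: q(0) = 0, q(1) = 1.
Characteristic equation: r² - 9r + 20 = 0, which factors as (r - 5)(r - 4) = 0, so r = 5, 4. General solution q(n) = A·5ⁿ + B·4ⁿ. From q(0) = 0: A + B = 0. From q(1) = 1: 5A + 4B = 1. Solving gives A = 1, B = -1.

q(n) = 5ⁿ - 4ⁿ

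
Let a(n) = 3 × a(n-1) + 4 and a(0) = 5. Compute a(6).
Computing step by step:
a(0) = 5
a(1) = 3 × 5 + 4 = 19
a(2) = 3 × 19 + 4 = 61
a(3) = 3 × 61 + 4 = 187
a(4) = 3 × 187 + 4 = 565
a(5) = 3 × 565 + 4 = 1699
a(6) = 3 × 1699 + 4 = 5101

5101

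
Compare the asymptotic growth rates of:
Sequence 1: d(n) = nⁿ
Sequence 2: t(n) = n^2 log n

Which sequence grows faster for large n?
Comparing growth rates:
Growth-rate hierarchy: log n ≺ any polynomial ≺ any exponential cⁿ (c>1) ≺ n! ≺ nⁿ.
super-exponential nⁿ dominates polynomial degree 2 (with log factor) asymptotically.

d(n) grows faster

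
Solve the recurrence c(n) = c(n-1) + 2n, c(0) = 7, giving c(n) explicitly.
Recurrence: c(n) = c(n-1) + 2n, initial: c(0) = 7.
Telescoping: c(n) = c(0) + 2·Σᵢ₌₁ⁿ i = 7 + 2·n(n+1)/2.

c(n) = 2·n(n+1)/2 + 7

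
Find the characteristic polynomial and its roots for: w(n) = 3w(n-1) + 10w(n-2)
Substitute w(n) = rⁿ and divide through by rⁿ⁻²: r² - 3r - 10 = 0
Factor: (r - 5)(r + 2) = 0, so r = 5, -2.
General solution: w(n) = A·5ⁿ + B·(-2)ⁿ

Characteristic: r² - 3r - 10 = 0, Roots: r = 5, -2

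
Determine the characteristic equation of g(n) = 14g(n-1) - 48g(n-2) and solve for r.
Substitute g(n) = rⁿ and divide through by rⁿ⁻²: r² - 14r + 48 = 0
Factor: (r - 8)(r - 6) = 0, so r = 8, 6.
General solution: g(n) = A·8ⁿ + B·6ⁿ

Characteristic: r² - 14r + 48 = 0, Roots: r = 8, 6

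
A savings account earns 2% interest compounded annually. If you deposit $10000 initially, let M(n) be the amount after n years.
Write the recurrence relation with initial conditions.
Each year the balance grows by 2%, i.e. is multiplied by 1 + 2/100 = 1.02, so M(n) = 1.02 × M(n-1). The initial deposit gives M(0) = 10000.
Unrolling gives the closed form M(n) = 10000 × (1.02)ⁿ.

M(n) = 1.02 × M(n-1), M(0) = 10000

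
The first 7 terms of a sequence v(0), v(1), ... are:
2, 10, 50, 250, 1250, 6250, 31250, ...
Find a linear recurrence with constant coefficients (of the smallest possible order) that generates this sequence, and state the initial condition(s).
Look for the lowest-order linear relation among consecutive terms.
Observation: each term is 5× the previous.
Check at n=2: 5·10 = 50. ✓

v(n) = 5 × v(n-1), v(0) = 2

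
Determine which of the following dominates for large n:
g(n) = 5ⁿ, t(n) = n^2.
Comparing growth rates:
Growth-rate hierarchy: log n ≺ any polynomial ≺ any exponential cⁿ (c>1) ≺ n! ≺ nⁿ.
exponential base 5 dominates polynomial degree 2 asymptotically.

g(n) grows faster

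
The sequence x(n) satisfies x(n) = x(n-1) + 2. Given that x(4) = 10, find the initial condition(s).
x(4) = x(0) + 4·2, so x(0) = 10 - 8 = 2.

x(0) = 2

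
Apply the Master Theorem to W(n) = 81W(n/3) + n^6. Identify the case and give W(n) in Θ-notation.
Master Theorem template: W(n) = a·W(n/b) + f(n).
Here: a=81, b=3, f(n)=n^6
Compute log_b(a) = log_3(81) = 4.
f(n) = n^6 = Ω(n^(4+ε)) with ε = 2, and the regularity condition holds (a·f(n/b) = (a/b^6)·f(n) with a/b^6 = 3^-2 < 1). Case 3: W(n) = Θ(f(n)) = Θ(n^6).

Case 3: W(n) = Θ(n^6)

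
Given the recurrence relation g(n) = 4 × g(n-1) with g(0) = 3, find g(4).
Computing step by step:
g(0) = 3
g(1) = 4 × 3 = 12
g(2) = 4 × 12 = 48
g(3) = 4 × 48 = 192
g(4) = 4 × 192 = 768

768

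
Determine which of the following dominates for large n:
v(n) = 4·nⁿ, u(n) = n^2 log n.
Comparing growth rates:
Growth-rate hierarchy: log n ≺ any polynomial ≺ any exponential cⁿ (c>1) ≺ n! ≺ nⁿ.
super-exponential nⁿ dominates polynomial degree 2 (with log factor) asymptotically.

v(n) grows faster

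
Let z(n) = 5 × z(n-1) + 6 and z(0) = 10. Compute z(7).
Computing step by step:
z(0) = 10
z(1) = 5 × 10 + 6 = 56
z(2) = 5 × 56 + 6 = 286
z(3) = 5 × 286 + 6 = 1436
z(4) = 5 × 1436 + 6 = 7186
z(5) = 5 × 7186 + 6 = 35936
z(6) = 5 × 35936 + 6 = 179686
z(7) = 5 × 179686 + 6 = 898436

898436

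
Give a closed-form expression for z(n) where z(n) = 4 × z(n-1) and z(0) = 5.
Recurrence: z(n) = 4 × z(n-1), initial: z(0) = 5.
Each term is 4 times the previous, so this is geometric with ratio 4. After n steps: z(n) = z(0)·4ⁿ = 5·4ⁿ.

z(n) = 5·4ⁿ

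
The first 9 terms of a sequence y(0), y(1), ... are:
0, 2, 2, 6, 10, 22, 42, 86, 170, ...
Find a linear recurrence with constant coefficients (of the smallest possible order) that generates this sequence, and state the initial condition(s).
Look for the lowest-order linear relation among consecutive terms.
Observation: y(n) - 1·y(n-1) - (2)·y(n-2) = 0 holds for the shown terms, and no order-1 relation y(n) = α·y(n-1) + β fits.
Check at n=3: 1·2 + (2)·2 = 6. ✓

y(n) = y(n-1) + 2y(n-2), y(0) = 0, y(1) = 2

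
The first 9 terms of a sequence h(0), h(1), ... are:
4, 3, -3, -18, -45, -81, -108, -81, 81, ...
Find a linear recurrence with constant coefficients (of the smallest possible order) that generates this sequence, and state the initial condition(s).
Look for the lowest-order linear relation among consecutive terms.
Observation: h(n) - 3·h(n-1) - (-3)·h(n-2) = 0 holds for the shown terms, and no order-1 relation h(n) = α·h(n-1) + β fits.
Check at n=3: 3·-3 + (-3)·3 = -18. ✓

h(n) = 3h(n-1) - 3h(n-2), h(0) = 4, h(1) = 3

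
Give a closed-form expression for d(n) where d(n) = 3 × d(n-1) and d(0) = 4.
Recurrence: d(n) = 3 × d(n-1), initial: d(0) = 4.
Each term is 3 times the previous, so this is geometric with ratio 3. After n steps: d(n) = d(0)·3ⁿ = 4·3ⁿ.

d(n) = 4·3ⁿ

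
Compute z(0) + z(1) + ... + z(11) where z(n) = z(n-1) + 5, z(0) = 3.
Computing the sequence terms: 3, 8, 13, 18, 23, 28, 33, 38, 43, 48, 53, 58
Adding these values together:

366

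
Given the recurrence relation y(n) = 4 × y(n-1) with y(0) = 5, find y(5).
Computing step by step:
y(0) = 5
y(1) = 4 × 5 = 20
y(2) = 4 × 20 = 80
y(3) = 4 × 80 = 320
y(4) = 4 × 320 = 1280
y(5) = 4 × 1280 = 5120

5120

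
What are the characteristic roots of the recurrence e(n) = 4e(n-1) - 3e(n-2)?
Substitute e(n) = rⁿ and divide through by rⁿ⁻²: r² - 4r + 3 = 0
Factor: (r - 3)(r - 1) = 0, so r = 3, 1.
General solution: e(n) = A·3ⁿ + B·1ⁿ

Characteristic: r² - 4r + 3 = 0, Roots: r = 3, 1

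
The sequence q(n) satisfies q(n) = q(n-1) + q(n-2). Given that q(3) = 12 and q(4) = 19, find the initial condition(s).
Work backwards using q(k) = q(k+2) - q(k+1):
q(2) = q(4) - q(3) = 19 - 12 = 7
q(1) = q(3) - q(2) = 12 - 7 = 5
q(0) = q(2) - q(1) = 7 - 5 = 2

q(0) = 2, q(1) = 5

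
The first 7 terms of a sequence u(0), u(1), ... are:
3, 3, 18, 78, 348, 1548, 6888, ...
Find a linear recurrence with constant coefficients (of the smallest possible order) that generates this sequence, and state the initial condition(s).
Look for the lowest-order linear relation among consecutive terms.
Observation: u(n) - 4·u(n-1) - (2)·u(n-2) = 0 holds for the shown terms, and no order-1 relation u(n) = α·u(n-1) + β fits.
Check at n=3: 4·18 + (2)·3 = 78. ✓

u(n) = 4u(n-1) + 2u(n-2), u(0) = 3, u(1) = 3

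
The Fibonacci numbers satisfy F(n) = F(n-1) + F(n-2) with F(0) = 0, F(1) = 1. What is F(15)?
Computing the sequence terms:
0, 1, 1, 2, 3, 5, 8, 13, 21, 34, 55, 89, 144, 233, 377, 610

610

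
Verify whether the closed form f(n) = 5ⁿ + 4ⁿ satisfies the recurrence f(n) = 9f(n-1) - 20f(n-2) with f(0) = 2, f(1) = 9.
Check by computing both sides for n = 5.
From the recurrence with f(0) = 2, f(1) = 9:
  f(0) = 2, f(1) = 9, f(2) = 41, f(3) = 189, f(4) = 881, f(5) = 4149
  so the recurrence gives f(5) = 4149.
From the proposed closed form f(n) = 5ⁿ + 4ⁿ:
  f(5) = 4149.
Both sides give 4149 at n = 5, and the initial condition(s) match, so the closed form is consistent.

Yes, the closed form is correct.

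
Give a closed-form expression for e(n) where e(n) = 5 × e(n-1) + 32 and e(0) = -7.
Recurrence: e(n) = 5 × e(n-1) + 32, initial: e(0) = -7.
Try e(n) = A·5ⁿ + C. Substituting: A·5ⁿ + C = 5(A·5ⁿ⁻¹ + C) + 32 = A·5ⁿ + 5C + 32, so C = 5C + 32, giving C = -8. Then e(0) = A - 8 = -7 gives A = 1.

e(n) = 5ⁿ - 8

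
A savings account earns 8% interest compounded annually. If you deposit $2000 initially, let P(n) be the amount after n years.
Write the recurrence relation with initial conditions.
Each year the balance grows by 8%, i.e. is multiplied by 1 + 8/100 = 1.08, so P(n) = 1.08 × P(n-1). The initial deposit gives P(0) = 2000.
Unrolling gives the closed form P(n) = 2000 × (1.08)ⁿ.

P(n) = 1.08 × P(n-1), P(0) = 2000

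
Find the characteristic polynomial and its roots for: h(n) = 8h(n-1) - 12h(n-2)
Substitute h(n) = rⁿ and divide through by rⁿ⁻²: r² - 8r + 12 = 0
Factor: (r - 6)(r - 2) = 0, so r = 6, 2.
General solution: h(n) = A·6ⁿ + B·2ⁿ

Characteristic: r² - 8r + 12 = 0, Roots: r = 6, 2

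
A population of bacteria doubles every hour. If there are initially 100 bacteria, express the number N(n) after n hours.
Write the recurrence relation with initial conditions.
Each hour multiplies the count by 2, so the count after n hours depends only on the count after n-1 hours: N(n) = 2 × N(n-1). The starting count gives N(0) = 100.
Unrolling n times gives the closed form N(n) = 100 × 2ⁿ.

N(n) = 2 × N(n-1), N(0) = 100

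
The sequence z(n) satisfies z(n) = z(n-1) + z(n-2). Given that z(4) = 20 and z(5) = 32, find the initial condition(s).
Work backwards using z(k) = z(k+2) - z(k+1):
z(3) = z(5) - z(4) = 32 - 20 = 12
z(2) = z(4) - z(3) = 20 - 12 = 8
z(1) = z(3) - z(2) = 12 - 8 = 4
z(0) = z(2) - z(1) = 8 - 4 = 4

z(0) = 4, z(1) = 4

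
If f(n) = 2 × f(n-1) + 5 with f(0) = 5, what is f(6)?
Computing step by step:
f(0) = 5
f(1) = 2 × 5 + 5 = 15
f(2) = 2 × 15 + 5 = 35
f(3) = 2 × 35 + 5 = 75
f(4) = 2 × 75 + 5 = 155
f(5) = 2 × 155 + 5 = 315
f(6) = 2 × 315 + 5 = 635

635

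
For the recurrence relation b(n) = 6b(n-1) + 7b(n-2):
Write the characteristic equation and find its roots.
Substitute b(n) = rⁿ and divide through by rⁿ⁻²: r² - 6r - 7 = 0
Factor: (r - 7)(r + 1) = 0, so r = 7, -1.
General solution: b(n) = A·7ⁿ + B·(-1)ⁿ

Characteristic: r² - 6r - 7 = 0, Roots: r = 7, -1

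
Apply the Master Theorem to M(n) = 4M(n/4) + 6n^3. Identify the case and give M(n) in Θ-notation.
Master Theorem template: M(n) = a·M(n/b) + f(n).
Here: a=4, b=4, f(n)=6n^3
Compute log_b(a) = log_4(4) = 1.
f(n) = 6n^3 = Ω(n^(1+ε)) with ε = 2, and the regularity condition holds (a·f(n/b) = (a/b^3)·f(n) with a/b^3 = 4^-2 < 1). Case 3: M(n) = Θ(f(n)) = Θ(n^3).

Case 3: M(n) = Θ(n^3)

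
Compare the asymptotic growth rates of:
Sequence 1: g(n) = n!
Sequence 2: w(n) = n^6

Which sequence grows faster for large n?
Comparing growth rates:
Growth-rate hierarchy: log n ≺ any polynomial ≺ any exponential cⁿ (c>1) ≺ n! ≺ nⁿ.
factorial dominates polynomial degree 6 asymptotically.

g(n) grows faster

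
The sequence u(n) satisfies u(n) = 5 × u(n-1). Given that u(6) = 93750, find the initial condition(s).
In general u(n) = 5ⁿ · u(0). At n = 6: u(0) = u(6) / 5^6 = 93750 / 15625 = 6.

u(0) = 6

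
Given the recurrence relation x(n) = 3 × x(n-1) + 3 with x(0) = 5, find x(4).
Computing step by step:
x(0) = 5
x(1) = 3 × 5 + 3 = 18
x(2) = 3 × 18 + 3 = 57
x(3) = 3 × 57 + 3 = 174
x(4) = 3 × 174 + 3 = 525

525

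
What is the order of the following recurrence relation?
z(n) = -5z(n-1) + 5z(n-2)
The order is the largest lag k for which z(n-k) appears. Here the deepest term is z(n-2), so the order is 2.

Order 2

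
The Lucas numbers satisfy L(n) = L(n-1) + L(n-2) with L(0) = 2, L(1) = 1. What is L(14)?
Computing the sequence terms:
2, 1, 3, 4, 7, 11, 18, 29, 47, 76, 123, 199, 322, 521, 843

843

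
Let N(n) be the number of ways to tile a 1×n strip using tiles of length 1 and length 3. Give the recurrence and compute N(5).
Condition on the last tile: it has length 1 (leaving a 1×(n-1) strip) or length 3 (leaving a 1×(n-3) strip), so N(n) = N(n-1) + N(n-3) (order-3 linear recurrence).
For 0 ≤ i < 3 only unit tiles fit, so N(i) = 1.
Iterating the recurrence: N(3) = 2, N(4) = 3, N(5) = 4.

N(n) = N(n-1) + N(n-3), with N(i) = 1 for 0 ≤ i < 3; N(5) = 4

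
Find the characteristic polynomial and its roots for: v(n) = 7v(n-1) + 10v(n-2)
Substitute v(n) = rⁿ and divide through by rⁿ⁻²: r² - 7r - 10 = 0
Discriminant: 7² + 4·10 = 89, not a perfect square, so by the quadratic formula r = (7 ± √89)/2.
General solution: v(n) = A·r₁ⁿ + B·r₂ⁿ where r₁,r₂ = (7 ± √89)/2

Characteristic: r² - 7r - 10 = 0, Roots: r = (7 ± √89)/2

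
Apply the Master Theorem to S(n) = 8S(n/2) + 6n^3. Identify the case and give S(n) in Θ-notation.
Master Theorem template: S(n) = a·S(n/b) + f(n).
Here: a=8, b=2, f(n)=6n^3
Compute log_b(a) = log_2(8) = 3.
f(n) = 6n^3 = Θ(n^3). Case 2: S(n) = Θ(n^3 log n).

Case 2: S(n) = Θ(n^3 log n)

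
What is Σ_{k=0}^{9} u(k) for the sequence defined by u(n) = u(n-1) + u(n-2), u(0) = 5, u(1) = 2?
Computing the sequence terms: 5, 2, 7, 9, 16, 25, 41, 66, 107, 173
Adding these values together:

451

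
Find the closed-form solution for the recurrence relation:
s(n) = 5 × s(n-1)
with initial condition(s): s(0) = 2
Recurrence: s(n) = 5 × s(n-1), initial: s(0) = 2.
Each term is 5 times the previous, so this is geometric with ratio 5. After n steps: s(n) = s(0)·5ⁿ = 2·5ⁿ.

s(n) = 2·5ⁿ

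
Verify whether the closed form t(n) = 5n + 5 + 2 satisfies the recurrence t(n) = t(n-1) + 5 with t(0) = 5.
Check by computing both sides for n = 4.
From the recurrence with t(0) = 5:
  t(0) = 5, t(1) = 10, t(2) = 15, t(3) = 20, t(4) = 25
  so the recurrence gives t(4) = 25.
From the proposed closed form t(n) = 5n + 5 + 2:
  t(4) = 27.
The recurrence gives 25 but the closed form gives 27, so the closed form does not satisfy the recurrence.

No, the closed form is incorrect.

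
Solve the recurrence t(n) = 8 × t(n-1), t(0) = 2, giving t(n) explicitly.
Recurrence: t(n) = 8 × t(n-1), initial: t(0) = 2.
Each term is 8 times the previous, so this is geometric with ratio 8. After n steps: t(n) = t(0)·8ⁿ = 2·8ⁿ.

t(n) = 2·8ⁿ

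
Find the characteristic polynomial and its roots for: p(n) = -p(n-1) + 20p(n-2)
Substitute p(n) = rⁿ and divide through by rⁿ⁻²: r² + r - 20 = 0
Factor: (r + 5)(r - 4) = 0, so r = -5, 4.
General solution: p(n) = A·(-5)ⁿ + B·4ⁿ

Characteristic: r² + r - 20 = 0, Roots: r = -5, 4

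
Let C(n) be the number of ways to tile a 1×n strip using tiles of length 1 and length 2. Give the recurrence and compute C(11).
Condition on the last tile: it has length 1 (leaving a 1×(n-1) strip) or length 2 (leaving a 1×(n-2) strip), so C(n) = C(n-1) + C(n-2) (order-2 linear recurrence).
For 0 ≤ i < 2 only unit tiles fit, so C(i) = 1.
Iterating the recurrence: C(2) = 2, C(3) = 3, C(4) = 5, C(5) = 8, C(6) = 13, C(7) = 21, C(8) = 34, C(9) = 55, C(10) = 89, C(11) = 144.

C(n) = C(n-1) + C(n-2), with C(i) = 1 for 0 ≤ i < 2; C(11) = 144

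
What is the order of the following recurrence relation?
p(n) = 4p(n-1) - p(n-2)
The order is the largest lag k for which p(n-k) appears. Here the deepest term is p(n-2), so the order is 2.

Order 2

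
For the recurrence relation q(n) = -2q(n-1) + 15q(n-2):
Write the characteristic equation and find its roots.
Substitute q(n) = rⁿ and divide through by rⁿ⁻²: r² + 2r - 15 = 0
Factor: (r - 3)(r + 5) = 0, so r = 3, -5.
General solution: q(n) = A·3ⁿ + B·(-5)ⁿ

Characteristic: r² + 2r - 15 = 0, Roots: r = 3, -5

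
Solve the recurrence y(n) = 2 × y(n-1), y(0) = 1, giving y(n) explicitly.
Recurrence: y(n) = 2 × y(n-1), initial: y(0) = 1.
Each term is 2 times the previous, so this is geometric with ratio 2. After n steps: y(n) = y(0)·2ⁿ = 2ⁿ.

y(n) = 2ⁿ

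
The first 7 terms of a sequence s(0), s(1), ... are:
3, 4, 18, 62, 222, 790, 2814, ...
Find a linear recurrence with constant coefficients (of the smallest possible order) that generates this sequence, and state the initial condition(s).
Look for the lowest-order linear relation among consecutive terms.
Observation: s(n) - 3·s(n-1) - (2)·s(n-2) = 0 holds for the shown terms, and no order-1 relation s(n) = α·s(n-1) + β fits.
Check at n=3: 3·18 + (2)·4 = 62. ✓

s(n) = 3s(n-1) + 2s(n-2), s(0) = 3, s(1) = 4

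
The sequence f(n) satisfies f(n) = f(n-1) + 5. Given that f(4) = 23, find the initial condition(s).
f(4) = f(0) + 4·5, so f(0) = 23 - 20 = 3.

f(0) = 3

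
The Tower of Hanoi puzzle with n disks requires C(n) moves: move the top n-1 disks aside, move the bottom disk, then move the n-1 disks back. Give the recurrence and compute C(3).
Moving n disks = move the top n-1 disks aside (C(n-1) moves) + move the largest disk (1 move) + move the n-1 disks back on top (C(n-1) moves), so C(n) = 2C(n-1) + 1, with C(1) = 1 (a single disk takes one move).
First terms: 1, 3, 7, … — each is one less than a power of 2. Indeed C(n) + 1 = 2(C(n-1) + 1) with C(1) + 1 = 2, so C(n) + 1 = 2ⁿ and C(n) = 2ⁿ - 1.
Hence C(3) = 2^3 - 1 = 8 - 1 = 7.

C(n) = 2C(n-1) + 1, C(1) = 1; C(3) = 7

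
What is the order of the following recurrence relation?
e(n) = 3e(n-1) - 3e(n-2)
The order is the largest lag k for which e(n-k) appears. Here the deepest term is e(n-2), so the order is 2.

Order 2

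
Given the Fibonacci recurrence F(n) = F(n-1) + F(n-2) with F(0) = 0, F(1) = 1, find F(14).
Computing the sequence terms:
0, 1, 1, 2, 3, 5, 8, 13, 21, 34, 55, 89, 144, 233, 377

377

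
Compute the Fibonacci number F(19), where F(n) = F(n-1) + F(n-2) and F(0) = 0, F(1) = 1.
Computing the sequence terms:
0, 1, 1, 2, 3, 5, 8, 13, 21, 34, 55, 89, 144, 233, 377, 610, 987, 1597, 2584, 4181

4181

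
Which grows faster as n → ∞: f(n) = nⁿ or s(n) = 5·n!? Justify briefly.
Comparing growth rates:
Growth-rate hierarchy: log n ≺ any polynomial ≺ any exponential cⁿ (c>1) ≺ n! ≺ nⁿ.
super-exponential nⁿ dominates factorial asymptotically.

f(n) grows faster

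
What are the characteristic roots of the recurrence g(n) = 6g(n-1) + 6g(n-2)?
Substitute g(n) = rⁿ and divide through by rⁿ⁻²: r² - 6r - 6 = 0
Discriminant: 6² + 4·6 = 60, not a perfect square, so by the quadratic formula r = (6 ± √60)/2.
General solution: g(n) = A·r₁ⁿ + B·r₂ⁿ where r₁,r₂ = (6 ± √60)/2

Characteristic: r² - 6r - 6 = 0, Roots: r = (6 ± √60)/2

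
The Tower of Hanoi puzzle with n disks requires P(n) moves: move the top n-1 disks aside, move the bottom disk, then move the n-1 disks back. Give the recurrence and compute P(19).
Moving n disks = move the top n-1 disks aside (P(n-1) moves) + move the largest disk (1 move) + move the n-1 disks back on top (P(n-1) moves), so P(n) = 2P(n-1) + 1, with P(1) = 1 (a single disk takes one move).
First terms: 1, 3, 7, 15, 31, 63, … — each is one less than a power of 2. Indeed P(n) + 1 = 2(P(n-1) + 1) with P(1) + 1 = 2, so P(n) + 1 = 2ⁿ and P(n) = 2ⁿ - 1.
Hence P(19) = 2^19 - 1 = 524288 - 1 = 524287.

P(n) = 2P(n-1) + 1, P(1) = 1; P(19) = 524287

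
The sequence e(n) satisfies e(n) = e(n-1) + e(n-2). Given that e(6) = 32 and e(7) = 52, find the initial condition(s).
Work backwards using e(k) = e(k+2) - e(k+1):
e(5) = e(7) - e(6) = 52 - 32 = 20
e(4) = e(6) - e(5) = 32 - 20 = 12
e(3) = e(5) - e(4) = 20 - 12 = 8
e(2) = e(4) - e(3) = 12 - 8 = 4
e(1) = e(3) - e(2) = 8 - 4 = 4
e(0) = e(2) - e(1) = 4 - 4 = 0

e(0) = 0, e(1) = 4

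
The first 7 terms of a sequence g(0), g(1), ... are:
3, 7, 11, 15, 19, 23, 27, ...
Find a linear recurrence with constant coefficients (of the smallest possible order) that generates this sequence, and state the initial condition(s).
Look for the lowest-order linear relation among consecutive terms.
Observation: consecutive differences are constant (= 4).
Check at n=2: 1·7 + 4 = 11. ✓

g(n) = g(n-1) + 4, g(0) = 3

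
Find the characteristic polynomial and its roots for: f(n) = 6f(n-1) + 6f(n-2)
Substitute f(n) = rⁿ and divide through by rⁿ⁻²: r² - 6r - 6 = 0
Discriminant: 6² + 4·6 = 60, not a perfect square, so by the quadratic formula r = (6 ± √60)/2.
General solution: f(n) = A·r₁ⁿ + B·r₂ⁿ where r₁,r₂ = (6 ± √60)/2

Characteristic: r² - 6r - 6 = 0, Roots: r = (6 ± √60)/2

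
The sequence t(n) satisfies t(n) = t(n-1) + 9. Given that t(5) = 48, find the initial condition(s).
t(5) = t(0) + 5·9, so t(0) = 48 - 45 = 3.

t(0) = 3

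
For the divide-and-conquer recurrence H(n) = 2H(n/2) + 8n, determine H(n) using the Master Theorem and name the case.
Master Theorem template: H(n) = a·H(n/b) + f(n).
Here: a=2, b=2, f(n)=8n
Compute log_b(a) = log_2(2) = 1.
f(n) = 8n = Θ(n). Case 2: H(n) = Θ(n log n).

Case 2: H(n) = Θ(n log n)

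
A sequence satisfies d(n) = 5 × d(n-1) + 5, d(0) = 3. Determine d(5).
Computing step by step:
d(0) = 3
d(1) = 5 × 3 + 5 = 20
d(2) = 5 × 20 + 5 = 105
d(3) = 5 × 105 + 5 = 530
d(4) = 5 × 530 + 5 = 2655
d(5) = 5 × 2655 + 5 = 13280

13280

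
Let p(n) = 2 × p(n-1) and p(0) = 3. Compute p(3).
Computing step by step:
p(0) = 3
p(1) = 2 × 3 = 6
p(2) = 2 × 6 = 12
p(3) = 2 × 12 = 24

24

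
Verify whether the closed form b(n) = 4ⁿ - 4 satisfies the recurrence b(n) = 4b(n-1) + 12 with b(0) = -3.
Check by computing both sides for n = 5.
From the recurrence with b(0) = -3:
  b(0) = -3, b(1) = 0, b(2) = 12, b(3) = 60, b(4) = 252, b(5) = 1020
  so the recurrence gives b(5) = 1020.
From the proposed closed form b(n) = 4ⁿ - 4:
  b(5) = 1020.
Both sides give 1020 at n = 5, and the initial condition(s) match, so the closed form is consistent.

Yes, the closed form is correct.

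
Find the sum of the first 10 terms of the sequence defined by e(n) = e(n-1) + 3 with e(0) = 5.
Computing the sequence terms: 5, 8, 11, 14, 17, 20, 23, 26, 29, 32
Adding these values together:

185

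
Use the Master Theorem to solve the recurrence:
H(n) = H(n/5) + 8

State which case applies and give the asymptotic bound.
Master Theorem template: H(n) = a·H(n/b) + f(n).
Here: a=1, b=5, f(n)=8
Compute log_b(a) = log_5(1) = 0.
f(n) = 8 = Θ(1). Case 2: H(n) = Θ(log n).

Case 2: H(n) = Θ(log n)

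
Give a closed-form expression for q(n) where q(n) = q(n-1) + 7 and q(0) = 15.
Recurrence: q(n) = q(n-1) + 7, initial: q(0) = 15.
Each step adds 7, so q(n) = q(0) + 7n = 7n + 15.

q(n) = 7n + 15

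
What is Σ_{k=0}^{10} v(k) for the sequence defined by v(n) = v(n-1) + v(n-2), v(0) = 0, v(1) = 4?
Computing the sequence terms: 0, 4, 4, 8, 12, 20, 32, 52, 84, 136, 220
Adding these values together:

572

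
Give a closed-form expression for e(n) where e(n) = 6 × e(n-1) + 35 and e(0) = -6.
Recurrence: e(n) = 6 × e(n-1) + 35, initial: e(0) = -6.
Try e(n) = A·6ⁿ + C. Substituting: A·6ⁿ + C = 6(A·6ⁿ⁻¹ + C) + 35 = A·6ⁿ + 6C + 35, so C = 6C + 35, giving C = -7. Then e(0) = A - 7 = -6 gives A = 1.

e(n) = 6ⁿ - 7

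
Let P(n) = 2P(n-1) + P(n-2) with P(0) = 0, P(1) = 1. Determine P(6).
Computing the sequence terms:
0, 1, 2, 5, 12, 29, 70

70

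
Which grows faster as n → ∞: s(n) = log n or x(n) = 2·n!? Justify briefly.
Comparing growth rates:
Growth-rate hierarchy: log n ≺ any polynomial ≺ any exponential cⁿ (c>1) ≺ n! ≺ nⁿ.
factorial dominates logarithmic asymptotically.

x(n) grows faster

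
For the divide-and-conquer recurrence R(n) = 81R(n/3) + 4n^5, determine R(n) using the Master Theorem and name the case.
Master Theorem template: R(n) = a·R(n/b) + f(n).
Here: a=81, b=3, f(n)=4n^5
Compute log_b(a) = log_3(81) = 4.
f(n) = 4n^5 = Ω(n^(4+ε)) with ε = 1, and the regularity condition holds (a·f(n/b) = (a/b^5)·f(n) with a/b^5 = 3^-1 < 1). Case 3: R(n) = Θ(f(n)) = Θ(n^5).

Case 3: R(n) = Θ(n^5)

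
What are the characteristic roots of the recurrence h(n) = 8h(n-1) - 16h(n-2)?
Substitute h(n) = rⁿ and divide through by rⁿ⁻²: r² - 8r + 16 = 0
Factor: (r - 4)² = 0, so r = 4 (double root).
General solution: h(n) = (A + Bn)·4ⁿ

Characteristic: r² - 8r + 16 = 0, Roots: r = 4 (double root)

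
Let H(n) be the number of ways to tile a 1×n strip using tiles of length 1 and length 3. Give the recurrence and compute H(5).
Condition on the last tile: it has length 1 (leaving a 1×(n-1) strip) or length 3 (leaving a 1×(n-3) strip), so H(n) = H(n-1) + H(n-3) (order-3 linear recurrence).
For 0 ≤ i < 3 only unit tiles fit, so H(i) = 1.
Iterating the recurrence: H(3) = 2, H(4) = 3, H(5) = 4.

H(n) = H(n-1) + H(n-3), with H(i) = 1 for 0 ≤ i < 3; H(5) = 4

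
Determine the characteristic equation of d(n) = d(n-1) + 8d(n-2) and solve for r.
Substitute d(n) = rⁿ and divide through by rⁿ⁻²: r² - r - 8 = 0
Discriminant: 1² + 4·8 = 33, not a perfect square, so by the quadratic formula r = (1 ± √33)/2.
General solution: d(n) = A·r₁ⁿ + B·r₂ⁿ where r₁,r₂ = (1 ± √33)/2

Characteristic: r² - r - 8 = 0, Roots: r = (1 ± √33)/2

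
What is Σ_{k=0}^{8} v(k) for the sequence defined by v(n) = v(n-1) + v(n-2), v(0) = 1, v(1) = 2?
Computing the sequence terms: 1, 2, 3, 5, 8, 13, 21, 34, 55
Adding these values together:

142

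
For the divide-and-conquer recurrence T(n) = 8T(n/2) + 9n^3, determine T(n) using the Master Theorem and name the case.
Master Theorem template: T(n) = a·T(n/b) + f(n).
Here: a=8, b=2, f(n)=9n^3
Compute log_b(a) = log_2(8) = 3.
f(n) = 9n^3 = Θ(n^3). Case 2: T(n) = Θ(n^3 log n).

Case 2: T(n) = Θ(n^3 log n)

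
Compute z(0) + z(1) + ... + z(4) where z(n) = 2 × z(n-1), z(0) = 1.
Computing the sequence terms: 1, 2, 4, 8, 16
Adding these values together:

31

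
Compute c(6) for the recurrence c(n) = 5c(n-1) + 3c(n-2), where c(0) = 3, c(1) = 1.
Computing the sequence terms:
3, 1, 14, 73, 407, 2254, 12491

12491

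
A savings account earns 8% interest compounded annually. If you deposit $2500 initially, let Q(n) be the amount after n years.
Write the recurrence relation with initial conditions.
Each year the balance grows by 8%, i.e. is multiplied by 1 + 8/100 = 1.08, so Q(n) = 1.08 × Q(n-1). The initial deposit gives Q(0) = 2500.
Unrolling gives the closed form Q(n) = 2500 × (1.08)ⁿ.

Q(n) = 1.08 × Q(n-1), Q(0) = 2500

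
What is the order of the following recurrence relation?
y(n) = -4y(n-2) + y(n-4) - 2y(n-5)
The order is the largest lag k for which y(n-k) appears. Here the deepest term is y(n-5), so the order is 5.

Order 5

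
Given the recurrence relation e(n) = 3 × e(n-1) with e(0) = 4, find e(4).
Computing step by step:
e(0) = 4
e(1) = 3 × 4 = 12
e(2) = 3 × 12 = 36
e(3) = 3 × 36 = 108
e(4) = 3 × 108 = 324

324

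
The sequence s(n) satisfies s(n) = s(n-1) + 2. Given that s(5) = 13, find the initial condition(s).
s(5) = s(0) + 5·2, so s(0) = 13 - 10 = 3.

s(0) = 3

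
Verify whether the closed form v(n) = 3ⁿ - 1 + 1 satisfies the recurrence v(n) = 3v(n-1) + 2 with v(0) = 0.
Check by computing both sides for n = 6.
From the recurrence with v(0) = 0:
  v(0) = 0, v(1) = 2, v(2) = 8, v(3) = 26, v(4) = 80, v(5) = 242, v(6) = 728
  so the recurrence gives v(6) = 728.
From the proposed closed form v(n) = 3ⁿ - 1 + 1:
  v(6) = 729.
The recurrence gives 728 but the closed form gives 729, so the closed form does not satisfy the recurrence.

No, the closed form is incorrect.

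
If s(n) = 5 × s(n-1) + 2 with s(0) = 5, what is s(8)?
Computing step by step:
s(0) = 5
s(1) = 5 × 5 + 2 = 27
s(2) = 5 × 27 + 2 = 137
s(3) = 5 × 137 + 2 = 687
s(4) = 5 × 687 + 2 = 3437
s(5) = 5 × 3437 + 2 = 17187
s(6) = 5 × 17187 + 2 = 85937
s(7) = 5 × 85937 + 2 = 429687
s(8) = 5 × 429687 + 2 = 2148437

2148437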